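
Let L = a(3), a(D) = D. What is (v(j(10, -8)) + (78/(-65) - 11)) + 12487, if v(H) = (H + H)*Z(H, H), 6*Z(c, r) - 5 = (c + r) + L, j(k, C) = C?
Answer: 187442/15 ≈ 12496.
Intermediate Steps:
L = 3
Z(c, r) = 4/3 + c/6 + r/6 (Z(c, r) = ⅚ + ((c + r) + 3)/6 = ⅚ + (3 + c + r)/6 = ⅚ + (½ + c/6 + r/6) = 4/3 + c/6 + r/6)
v(H) = 2*H*(4/3 + H/3) (v(H) = (H + H)*(4/3 + H/6 + H/6) = (2*H)*(4/3 + H/3) = 2*H*(4/3 + H/3))
(v(j(10, -8)) + (78/(-65) - 11)) + 12487 = ((⅔)*(-8)*(4 - 8) + (78/(-65) - 11)) + 12487 = ((⅔)*(-8)*(-4) + (78*(-1/65) - 11)) + 12487 = (64/3 + (-6/5 - 11)) + 12487 = (64/3 - 61/5) + 12487 = 137/15 + 12487 = 187442/15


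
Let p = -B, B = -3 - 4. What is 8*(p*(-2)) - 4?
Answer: -116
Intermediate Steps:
B = -7
p = 7 (p = -1*(-7) = 7)
8*(p*(-2)) - 4 = 8*(7*(-2)) - 4 = 8*(-14) - 4 = -112 - 4 = -116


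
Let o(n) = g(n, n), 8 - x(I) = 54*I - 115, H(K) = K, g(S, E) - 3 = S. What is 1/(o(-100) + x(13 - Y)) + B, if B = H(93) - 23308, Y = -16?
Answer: -35751101/1540 ≈ -23215.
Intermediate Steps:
g(S, E) = 3 + S
x(I) = 123 - 54*I (x(I) = 8 - (54*I - 115) = 8 - (-115 + 54*I) = 8 + (115 - 54*I) = 123 - 54*I)
o(n) = 3 + n
B = -23215 (B = 93 - 23308 = -23215)
1/(o(-100) + x(13 - Y)) + B = 1/((3 - 100) + (123 - 54*(13 - 1*(-16)))) - 23215 = 1/(-97 + (123 - 54*(13 + 16))) - 23215 = 1/(-97 + (123 - 54*29)) - 23215 = 1/(-97 + (123 - 1566)) - 23215 = 1/(-97 - 1443) - 23215 = 1/(-1540) - 23215 = -1/1540 - 23215 = -35751101/1540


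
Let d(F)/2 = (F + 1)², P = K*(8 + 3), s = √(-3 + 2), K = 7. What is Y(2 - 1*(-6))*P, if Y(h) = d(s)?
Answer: 308*I ≈ 308.0*I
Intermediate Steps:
s = I (s = √(-1) = I ≈ 1.0*I)
P = 77 (P = 7*(8 + 3) = 7*11 = 77)
d(F) = 2*(1 + F)² (d(F) = 2*(F + 1)² = 2*(1 + F)²)
Y(h) = 2*(1 + I)²
Y(2 - 1*(-6))*P = (4*I)*77 = 308*I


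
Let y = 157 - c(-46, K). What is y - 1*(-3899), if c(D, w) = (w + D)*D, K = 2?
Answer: 2032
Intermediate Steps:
c(D, w) = D*(D + w) (c(D, w) = (D + w)*D = D*(D + w))
y = -1867 (y = 157 - (-46)*(-46 + 2) = 157 - (-46)*(-44) = 157 - 1*2024 = 157 - 2024 = -1867)
y - 1*(-3899) = -1867 - 1*(-3899) = -1867 + 3899 = 2032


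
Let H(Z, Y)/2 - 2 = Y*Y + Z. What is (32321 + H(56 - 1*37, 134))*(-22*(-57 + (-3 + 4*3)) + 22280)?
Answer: 1593265400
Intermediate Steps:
H(Z, Y) = 4 + 2*Z + 2*Y² (H(Z, Y) = 4 + 2*(Y*Y + Z) = 4 + 2*(Y² + Z) = 4 + 2*(Z + Y²) = 4 + (2*Z + 2*Y²) = 4 + 2*Z + 2*Y²)
(32321 + H(56 - 1*37, 134))*(-22*(-57 + (-3 + 4*3)) + 22280) = (32321 + (4 + 2*(56 - 1*37) + 2*134²))*(-22*(-57 + (-3 + 4*3)) + 22280) = (32321 + (4 + 2*(56 - 37) + 2*17956))*(-22*(-57 + (-3 + 12)) + 22280) = (32321 + (4 + 2*19 + 35912))*(-22*(-57 + 9) + 22280) = (32321 + (4 + 38 + 35912))*(-22*(-48) + 22280) = (32321 + 35954)*(1056 + 22280) = 68275*23336 = 1593265400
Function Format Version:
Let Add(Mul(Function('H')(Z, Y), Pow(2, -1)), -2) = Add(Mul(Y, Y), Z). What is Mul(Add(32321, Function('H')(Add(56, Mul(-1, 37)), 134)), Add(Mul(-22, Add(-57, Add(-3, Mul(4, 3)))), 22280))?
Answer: 1593265400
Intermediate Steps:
Function('H')(Z, Y) = Add(4, Mul(2, Z), Mul(2, Pow(Y, 2))) (Function('H')(Z, Y) = Add(4, Mul(2, Add(Mul(Y, Y), Z))) = Add(4, Mul(2, Add(Pow(Y, 2), Z))) = Add(4, Mul(2, Add(Z, Pow(Y, 2)))) = Add(4, Add(Mul(2, Z), Mul(2, Pow(Y, 2)))) = Add(4, Mul(2, Z), Mul(2, Pow(Y, 2))))
Mul(Add(32321, Function('H')(Add(56, Mul(-1, 37)), 134)), Add(Mul(-22, Add(-57, Add(-3, Mul(4, 3)))), 22280)) = Mul(Add(32321, Add(4, Mul(2, Add(56, Mul(-1, 37))), Mul(2, Pow(134, 2)))), Add(Mul(-22, Add(-57, Add(-3, Mul(4, 3)))), 22280)) = Mul(Add(32321, Add(4, Mul(2, Add(56, -37)), Mul(2, 17956))), Add(Mul(-22, Add(-57, Add(-3, 12))), 22280)) = Mul(Add(32321, Add(4, Mul(2, 19), 35912)), Add(Mul(-22, Add(-57, 9)), 22280)) = Mul(Add(32321, Add(4, 38, 35912)), Add(Mul(-22, -48), 22280)) = Mul(Add(32321, 35954), Add(1056, 22280)) = Mul(68275, 23336) = 1593265400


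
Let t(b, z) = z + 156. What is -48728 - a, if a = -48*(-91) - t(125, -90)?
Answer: -53030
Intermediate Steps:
t(b, z) = 156 + z
a = 4302 (a = -48*(-91) - (156 - 90) = 4368 - 1*66 = 4368 - 66 = 4302)
-48728 - a = -48728 - 1*4302 = -48728 - 4302 = -53030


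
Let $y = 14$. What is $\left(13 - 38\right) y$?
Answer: $-350$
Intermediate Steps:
$\left(13 - 38\right) y = \left(13 - 38\right) 14 = \left(-25\right) 14 = -350$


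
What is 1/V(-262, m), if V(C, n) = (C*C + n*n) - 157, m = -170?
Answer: 1/97387 ≈ 1.0268e-5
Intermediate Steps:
V(C, n) = -157 + C² + n² (V(C, n) = (C² + n²) - 157 = -157 + C² + n²)
1/V(-262, m) = 1/(-157 + (-262)² + (-170)²) = 1/(-157 + 68644 + 28900) = 1/97387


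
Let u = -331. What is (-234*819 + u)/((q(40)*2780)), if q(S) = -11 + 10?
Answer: 191977/2780 ≈ 69.057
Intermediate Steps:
q(S) = -1
(-234*819 + u)/((q(40)*2780)) = (-234*819 - 331)/((-1*2780)) = (-191646 - 331)/(-2780) = -191977*(-1/2780) = 191977/2780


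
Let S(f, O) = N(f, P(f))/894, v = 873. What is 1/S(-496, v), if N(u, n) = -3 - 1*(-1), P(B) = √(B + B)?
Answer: -447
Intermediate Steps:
P(B) = √2*√B (P(B) = √(2*B) = √2*√B)
N(u, n) = -2 (N(u, n) = -3 + 1 = -2)
S(f, O) = -1/447 (S(f, O) = -2/894 = -2*1/894 = -1/447)
1/S(-496, v) = 1/(-1/447) = -447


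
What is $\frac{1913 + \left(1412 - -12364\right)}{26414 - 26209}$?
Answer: $\frac{15689}{205} \approx 76.532$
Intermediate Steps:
$\frac{1913 + \left(1412 - -12364\right)}{26414 - 26209} = \frac{1913 + \left(1412 + 12364\right)}{205} = \left(1913 + 13776\right) \frac{1}{205} = 15689 \cdot \frac{1}{205} = \frac{15689}{205}$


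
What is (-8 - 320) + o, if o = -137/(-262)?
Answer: -85799/262 ≈ -327.48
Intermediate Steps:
o = 137/262 (o = -137*(-1/262) = 137/262 ≈ 0.52290)
(-8 - 320) + o = (-8 - 320) + 137/262 = -328 + 137/262 = -85799/262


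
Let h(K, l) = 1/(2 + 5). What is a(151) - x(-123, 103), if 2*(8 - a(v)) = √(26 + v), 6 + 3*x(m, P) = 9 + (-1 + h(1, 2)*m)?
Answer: 277/21 - √177/2 ≈ 6.5384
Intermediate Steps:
h(K, l) = ⅐ (h(K, l) = 1/7 = ⅐)
x(m, P) = ⅔ + m/21 (x(m, P) = -2 + (9 + (-1 + m/7))/3 = -2 + (8 + m/7)/3 = -2 + (8/3 + m/21) = ⅔ + m/21)
a(v) = 8 - √(26 + v)/2
a(151) - x(-123, 103) = (8 - √(26 + 151)/2) - (⅔ + (1/21)*(-123)) = (8 - √177/2) - (⅔ - 41/7) = (8 - √177/2) - 1*(-109/21) = (8 - √177/2) + 109/21 = 277/21 - √177/2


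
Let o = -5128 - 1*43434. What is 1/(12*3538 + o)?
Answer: -1/6106 ≈ -0.00016377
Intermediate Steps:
o = -48562 (o = -5128 - 43434 = -48562)
1/(12*3538 + o) = 1/(12*3538 - 48562) = 1/(42456 - 48562) = 1/(-6106) = -1/6106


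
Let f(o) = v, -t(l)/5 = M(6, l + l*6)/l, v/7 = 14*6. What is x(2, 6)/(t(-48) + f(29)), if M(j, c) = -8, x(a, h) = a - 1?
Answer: 6/3523 ≈ 0.0017031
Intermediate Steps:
x(a, h) = -1 + a
v = 588 (v = 7*(14*6) = 7*84 = 588)
t(l) = 40/l (t(l) = -(-40)/l = 40/l)
f(o) = 588
x(2, 6)/(t(-48) + f(29)) = (-1 + 2)/(40/(-48) + 588) = 1/(40*(-1/48) + 588) = 1/(-5/6 + 588) = 1/(3523/6) = 1*(6/3523) = 6/3523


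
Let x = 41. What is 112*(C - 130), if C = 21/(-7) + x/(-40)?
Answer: -75054/5 ≈ -15011.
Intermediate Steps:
C = -161/40 (C = 21/(-7) + 41/(-40) = 21*(-⅐) + 41*(-1/40) = -3 - 41/40 = -161/40 ≈ -4.0250)
112*(C - 130) = 112*(-161/40 - 130) = 112*(-5361/40) = -75054/5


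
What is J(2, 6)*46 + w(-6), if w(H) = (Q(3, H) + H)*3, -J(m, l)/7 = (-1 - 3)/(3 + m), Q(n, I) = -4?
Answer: 1138/5 ≈ 227.60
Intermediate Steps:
J(m, l) = 28/(3 + m) (J(m, l) = -7*(-1 - 3)/(3 + m) = -(-28)/(3 + m) = 28/(3 + m))
w(H) = -12 + 3*H (w(H) = (-4 + H)*3 = -12 + 3*H)
J(2, 6)*46 + w(-6) = (28/(3 + 2))*46 + (-12 + 3*(-6)) = (28/5)*46 + (-12 - 18) = (28*(⅕))*46 - 30 = (28/5)*46 - 30 = 1288/5 - 30 = 1138/5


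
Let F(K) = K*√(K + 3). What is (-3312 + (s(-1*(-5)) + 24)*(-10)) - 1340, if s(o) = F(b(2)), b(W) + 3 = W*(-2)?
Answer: -4892 + 140*I ≈ -4892.0 + 140.0*I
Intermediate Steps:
b(W) = -3 - 2*W (b(W) = -3 + W*(-2) = -3 - 2*W)
F(K) = K*√(3 + K)
s(o) = -14*I (s(o) = (-3 - 2*2)*√(3 + (-3 - 2*2)) = (-3 - 4)*√(3 + (-3 - 4)) = -7*√(3 - 7) = -14*I)
(-3312 + (s(-1*(-5)) + 24)*(-10)) - 1340 = (-3312 + (-14*I + 24)*(-10)) - 1340 = (-3312 + (24 - 14*I)*(-10)) - 1340 = (-3312 + (-240 + 140*I)) - 1340 = (-3552 + 140*I) - 1340 = -4892 + 140*I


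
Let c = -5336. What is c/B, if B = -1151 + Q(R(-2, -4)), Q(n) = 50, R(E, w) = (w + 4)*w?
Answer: 5336/1101 ≈ 4.8465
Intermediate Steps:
R(E, w) = w*(4 + w) (R(E, w) = (4 + w)*w = w*(4 + w))
B = -1101 (B = -1151 + 50 = -1101)
c/B = -5336/(-1101) = -5336*(-1/1101) = 5336/1101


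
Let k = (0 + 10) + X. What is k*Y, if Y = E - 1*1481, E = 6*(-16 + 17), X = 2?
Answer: -17700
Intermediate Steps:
E = 6 (E = 6*1 = 6)
k = 12 (k = (0 + 10) + 2 = 10 + 2 = 12)
Y = -1475 (Y = 6 - 1*1481 = 6 - 1481 = -1475)
k*Y = 12*(-1475) = -17700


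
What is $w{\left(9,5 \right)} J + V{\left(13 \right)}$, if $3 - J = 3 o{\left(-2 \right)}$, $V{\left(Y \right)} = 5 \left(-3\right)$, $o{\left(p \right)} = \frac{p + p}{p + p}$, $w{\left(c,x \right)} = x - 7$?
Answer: $-15$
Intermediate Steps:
$w{\left(c,x \right)} = -7 + x$
$o{\left(p \right)} = 1$ ($o{\left(p \right)} = \frac{2 p}{2 p} = 2 p \frac{1}{2 p} = 1$)
$V{\left(Y \right)} = -15$
$J = 0$ ($J = 3 - 3 \cdot 1 = 3 - 3 = 0$)
$w{\left(9,5 \right)} J + V{\left(13 \right)} = \left(-7 + 5\right) 0 - 15 = \left(-2\right) 0 - 15 = 0 - 15 = -15$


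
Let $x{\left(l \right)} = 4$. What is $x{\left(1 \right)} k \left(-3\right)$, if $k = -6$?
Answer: $72$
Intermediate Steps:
$x{\left(1 \right)} k \left(-3\right) = 4 \left(-6\right) \left(-3\right) = \left(-24\right) \left(-3\right) = 72$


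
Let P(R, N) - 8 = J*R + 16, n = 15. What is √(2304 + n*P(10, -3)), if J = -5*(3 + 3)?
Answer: 6*I*√51 ≈ 42.849*I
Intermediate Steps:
J = -30 (J = -5*6 = -30)
P(R, N) = 24 - 30*R (P(R, N) = 8 + (-30*R + 16) = 8 + (16 - 30*R) = 24 - 30*R)
√(2304 + n*P(10, -3)) = √(2304 + 15*(24 - 30*10)) = √(2304 + 15*(24 - 300)) = √(2304 + 15*(-276)) = √(2304 - 4140) = √(-1836) = 6*I*√51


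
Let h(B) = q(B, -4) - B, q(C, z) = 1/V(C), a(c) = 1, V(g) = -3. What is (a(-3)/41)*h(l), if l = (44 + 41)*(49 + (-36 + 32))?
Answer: -11476/123 ≈ -93.301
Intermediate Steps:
q(C, z) = -1/3 (q(C, z) = 1/(-3) = -1/3)
l = 3825 (l = 85*(49 - 4) = 85*45 = 3825)
h(B) = -1/3 - B
(a(-3)/41)*h(l) = (1/41)*(-1/3 - 1*3825) = (1*(1/41))*(-1/3 - 3825) = (1/41)*(-11476/3) = -11476/123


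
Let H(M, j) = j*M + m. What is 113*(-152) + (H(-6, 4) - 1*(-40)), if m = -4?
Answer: -17164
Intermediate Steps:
H(M, j) = -4 + M*j (H(M, j) = j*M - 4 = M*j - 4 = -4 + M*j)
113*(-152) + (H(-6, 4) - 1*(-40)) = 113*(-152) + ((-4 - 6*4) - 1*(-40)) = -17176 + ((-4 - 24) + 40) = -17176 + (-28 + 40) = -17176 + 12 = -17164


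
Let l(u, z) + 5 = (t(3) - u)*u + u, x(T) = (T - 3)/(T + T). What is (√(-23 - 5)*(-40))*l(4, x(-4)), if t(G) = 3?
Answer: 400*I*√7 ≈ 1058.3*I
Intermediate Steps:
x(T) = (-3 + T)/(2*T) (x(T) = (-3 + T)/((2*T)) = (-3 + T)*(1/(2*T)) = (-3 + T)/(2*T))
l(u, z) = -5 + u + u*(3 - u) (l(u, z) = -5 + ((3 - u)*u + u) = -5 + (u*(3 - u) + u) = -5 + (u + u*(3 - u)) = -5 + u + u*(3 - u))
(√(-23 - 5)*(-40))*l(4, x(-4)) = (√(-23 - 5)*(-40))*(-5 - 1*4² + 4*4) = (√(-28)*(-40))*(-5 - 1*16 + 16) = ((2*I*√7)*(-40))*(-5 - 16 + 16) = -80*I*√7*(-5) = 400*I*√7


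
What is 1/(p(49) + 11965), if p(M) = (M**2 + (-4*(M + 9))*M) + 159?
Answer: 1/3157 ≈ 0.00031676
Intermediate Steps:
p(M) = 159 + M**2 + M*(-36 - 4*M) (p(M) = (M**2 + (-4*(9 + M))*M) + 159 = (M**2 + (-36 - 4*M)*M) + 159 = (M**2 + M*(-36 - 4*M)) + 159 = 159 + M**2 + M*(-36 - 4*M))
1/(p(49) + 11965) = 1/((159 - 36*49 - 3*49**2) + 11965) = 1/((159 - 1764 - 3*2401) + 11965) = 1/((159 - 1764 - 7203) + 11965) = 1/(-8808 + 11965) = 1/3157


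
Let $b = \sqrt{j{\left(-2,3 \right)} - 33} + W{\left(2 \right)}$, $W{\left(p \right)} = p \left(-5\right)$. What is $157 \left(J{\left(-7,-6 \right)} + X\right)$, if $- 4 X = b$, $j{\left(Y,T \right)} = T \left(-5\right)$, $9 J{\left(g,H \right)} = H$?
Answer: $\frac{1727}{6} - 157 i \sqrt{3} \approx 287.83 - 271.93 i$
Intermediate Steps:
$W{\left(p \right)} = - 5 p$
$J{\left(g,H \right)} = \frac{H}{9}$
$j{\left(Y,T \right)} = - 5 T$
$b = -10 + 4 i \sqrt{3}$ ($b = \sqrt{\left(-5\right) 3 - 33} - 10 = \sqrt{-15 - 33} - 10 = \sqrt{-48} - 10 = 4 i \sqrt{3} - 10 = -10 + 4 i \sqrt{3} \approx -10.0 + 6.9282 i$)
$X = \frac{5}{2} - i \sqrt{3}$ ($X = - \frac{-10 + 4 i \sqrt{3}}{4} = \frac{5}{2} - i \sqrt{3} \approx 2.5 - 1.732 i$)
$157 \left(J{\left(-7,-6 \right)} + X\right) = 157 \left(\frac{1}{9} \left(-6\right) + \left(\frac{5}{2} - i \sqrt{3}\right)\right) = 157 \left(- \frac{2}{3} + \left(\frac{5}{2} - i \sqrt{3}\right)\right) = 157 \left(\frac{11}{6} - i \sqrt{3}\right) = \frac{1727}{6} - 157 i \sqrt{3}$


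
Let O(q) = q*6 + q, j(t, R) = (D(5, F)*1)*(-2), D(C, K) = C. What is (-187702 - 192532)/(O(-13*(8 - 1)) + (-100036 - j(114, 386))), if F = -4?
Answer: 380234/100663 ≈ 3.7773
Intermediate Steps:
j(t, R) = -10 (j(t, R) = (5*1)*(-2) = 5*(-2) = -10)
O(q) = 7*q (O(q) = 6*q + q = 7*q)
(-187702 - 192532)/(O(-13*(8 - 1)) + (-100036 - j(114, 386))) = (-187702 - 192532)/(7*(-13*(8 - 1)) + (-100036 - 1*(-10))) = -380234/(7*(-13*7) + (-100036 + 10)) = -380234/(7*(-91) - 100026) = -380234/(-637 - 100026) = -380234/(-100663) = -380234*(-1/100663) = 380234/100663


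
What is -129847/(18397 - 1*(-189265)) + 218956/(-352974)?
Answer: -45650727925/36649643394 ≈ -1.2456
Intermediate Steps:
-129847/(18397 - 1*(-189265)) + 218956/(-352974) = -129847/(18397 + 189265) + 218956*(-1/352974) = -129847/207662 - 109478/176487 = -45650727925/36649643394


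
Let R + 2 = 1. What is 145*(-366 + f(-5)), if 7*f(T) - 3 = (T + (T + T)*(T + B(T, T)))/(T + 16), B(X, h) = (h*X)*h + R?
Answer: -3892380/77 ≈ -50550.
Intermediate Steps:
R = -1 (R = -2 + 1 = -1)
B(X, h) = -1 + X*h² (B(X, h) = (h*X)*h - 1 = (X*h)*h - 1 = X*h² - 1 = -1 + X*h²)
f(T) = 3/7 + (T + 2*T*(-1 + T + T³))/(7*(16 + T)) (f(T) = 3/7 + ((T + (T + T)*(T + (-1 + T*T²)))/(T + 16))/7 = 3/7 + ((T + (2*T)*(T + (-1 + T³)))/(16 + T))/7 = 3/7 + ((T + (2*T)*(-1 + T + T³))/(16 + T))/7 = 3/7 + ((T + 2*T*(-1 + T + T³))/(16 + T))/7 = 3/7 + (T + 2*T*(-1 + T + T³))/(7*(16 + T)))
145*(-366 + f(-5)) = 145*(-366 + 2*(24 - 5 + (-5)² + (-5)⁴)/(7*(16 - 5))) = 145*(-366 + (2/7)*(24 - 5 + 25 + 625)/11) = 145*(-366 + (2/7)*(1/11)*669) = 145*(-366 + 1338/77) = 145*(-26844/77) = -3892380/77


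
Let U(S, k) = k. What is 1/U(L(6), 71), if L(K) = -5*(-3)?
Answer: 1/71 ≈ 0.014085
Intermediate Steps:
L(K) = 15
1/U(L(6), 71) = 1/71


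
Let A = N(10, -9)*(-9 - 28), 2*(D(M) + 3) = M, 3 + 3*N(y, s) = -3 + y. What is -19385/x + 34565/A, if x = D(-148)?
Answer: -5115535/11396 ≈ -448.89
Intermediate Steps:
N(y, s) = -2 + y/3 (N(y, s) = -1 + (-3 + y)/3 = -1 + (-1 + y/3) = -2 + y/3)
D(M) = -3 + M/2
x = -77 (x = -3 + (1/2)*(-148) = -3 - 74 = -77)
A = -148/3 (A = (-2 + (1/3)*10)*(-9 - 28) = (-2 + 10/3)*(-37) = (4/3)*(-37) = -148/3 ≈ -49.333)
-19385/x + 34565/A = -19385/(-77) + 34565/(-148/3) = -19385*(-1/77) + 34565*(-3/148) = 19385/77 - 103695/148 = -5115535/11396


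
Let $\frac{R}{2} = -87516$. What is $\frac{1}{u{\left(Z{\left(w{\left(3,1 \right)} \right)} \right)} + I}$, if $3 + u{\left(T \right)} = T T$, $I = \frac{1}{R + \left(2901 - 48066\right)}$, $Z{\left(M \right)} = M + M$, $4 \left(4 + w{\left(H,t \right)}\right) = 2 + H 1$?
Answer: $\frac{880788}{24001469} \approx 0.036697$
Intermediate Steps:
$w{\left(H,t \right)} = - \frac{7}{2} + \frac{H}{4}$ ($w{\left(H,t \right)} = -4 + \frac{2 + H 1}{4} = -4 + \frac{2 + H}{4} = -4 + \left(\frac{1}{2} + \frac{H}{4}\right) = - \frac{7}{2} + \frac{H}{4}$)
$Z{\left(M \right)} = 2 M$
$R = -175032$ ($R = 2 \left(-87516\right) = -175032$)
$I = - \frac{1}{220197}$ ($I = \frac{1}{-175032 + \left(2901 - 48066\right)} = \frac{1}{-175032 - 45165} = \frac{1}{-220197} = - \frac{1}{220197} \approx -4.5414 \cdot 10^{-6}$)
$u{\left(T \right)} = -3 + T^{2}$ ($u{\left(T \right)} = -3 + T T = -3 + T^{2}$)
$\frac{1}{u{\left(Z{\left(w{\left(3,1 \right)} \right)} \right)} + I} = \frac{1}{\left(-3 + \left(2 \left(- \frac{7}{2} + \frac{1}{4} \cdot 3\right)\right)^{2}\right) - \frac{1}{220197}} = \frac{1}{\left(-3 + \left(2 \left(- \frac{7}{2} + \frac{3}{4}\right)\right)^{2}\right) - \frac{1}{220197}} = \frac{1}{\left(-3 + \left(2 \left(- \frac{11}{4}\right)\right)^{2}\right) - \frac{1}{220197}} = \frac{1}{\left(-3 + \left(- \frac{11}{2}\right)^{2}\right) - \frac{1}{220197}} = \frac{1}{\left(-3 + \frac{121}{4}\right) - \frac{1}{220197}} = \frac{1}{\frac{109}{4} - \frac{1}{220197}} = \frac{1}{\frac{24001469}{880788}} = \frac{880788}{24001469}$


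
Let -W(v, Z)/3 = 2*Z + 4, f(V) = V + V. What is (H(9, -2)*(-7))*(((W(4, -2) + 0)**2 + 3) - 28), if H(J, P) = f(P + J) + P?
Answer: 2100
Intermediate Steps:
f(V) = 2*V
W(v, Z) = -12 - 6*Z (W(v, Z) = -3*(2*Z + 4) = -3*(4 + 2*Z) = -12 - 6*Z)
H(J, P) = 2*J + 3*P (H(J, P) = 2*(P + J) + P = 2*(J + P) + P = (2*J + 2*P) + P = 2*J + 3*P)
(H(9, -2)*(-7))*(((W(4, -2) + 0)**2 + 3) - 28) = ((2*9 + 3*(-2))*(-7))*((((-12 - 6*(-2)) + 0)**2 + 3) - 28) = ((18 - 6)*(-7))*((((-12 + 12) + 0)**2 + 3) - 28) = (12*(-7))*(((0 + 0)**2 + 3) - 28) = -84*((0**2 + 3) - 28) = -84*((0 + 3) - 28) = -84*(3 - 28) = -84*(-25) = 2100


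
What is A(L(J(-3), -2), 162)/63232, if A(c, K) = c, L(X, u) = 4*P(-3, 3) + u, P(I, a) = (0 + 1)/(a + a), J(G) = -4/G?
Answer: -1/47424 ≈ -2.1086e-5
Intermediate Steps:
P(I, a) = 1/(2*a)
L(X, u) = ⅔ + u (L(X, u) = 4*((½)/3) + u = 4*((½)*(⅓)) + u = 4*(⅙) + u = ⅔ + u)
A(L(J(-3), -2), 162)/63232 = (⅔ - 2)/63232 = -4/3*1/63232 = -1/47424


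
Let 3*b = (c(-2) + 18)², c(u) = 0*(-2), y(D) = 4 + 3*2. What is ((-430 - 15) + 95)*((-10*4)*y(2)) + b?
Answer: 140108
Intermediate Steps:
y(D) = 10 (y(D) = 4 + 6 = 10)
c(u) = 0
b = 108 (b = (0 + 18)²/3 = (⅓)*18² = (⅓)*324 = 108)
((-430 - 15) + 95)*((-10*4)*y(2)) + b = ((-430 - 15) + 95)*(-10*4*10) + 108 = (-445 + 95)*(-40*10) + 108 = -350*(-400) + 108 = 140000 + 108 = 140108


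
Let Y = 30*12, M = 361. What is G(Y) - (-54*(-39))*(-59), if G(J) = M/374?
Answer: 46471357/374 ≈ 1.2426e+5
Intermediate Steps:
Y = 360
G(J) = 361/374
G(Y) - (-54*(-39))*(-59) = 361/374 - (-54*(-39))*(-59) = 361/374 - 2106*(-59) = 361/374 - 1*(-124254) = 361/374 + 124254 = 46471357/374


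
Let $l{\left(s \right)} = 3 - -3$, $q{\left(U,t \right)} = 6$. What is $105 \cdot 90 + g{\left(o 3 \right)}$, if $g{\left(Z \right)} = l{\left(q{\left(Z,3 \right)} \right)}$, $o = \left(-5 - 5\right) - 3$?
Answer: $9456$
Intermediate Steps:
$o = -13$ ($o = -10 - 3 = -13$)
$l{\left(s \right)} = 6$ ($l{\left(s \right)} = 3 + 3 = 6$)
$g{\left(Z \right)} = 6$
$105 \cdot 90 + g{\left(o 3 \right)} = 105 \cdot 90 + 6 = 9450 + 6 = 9456$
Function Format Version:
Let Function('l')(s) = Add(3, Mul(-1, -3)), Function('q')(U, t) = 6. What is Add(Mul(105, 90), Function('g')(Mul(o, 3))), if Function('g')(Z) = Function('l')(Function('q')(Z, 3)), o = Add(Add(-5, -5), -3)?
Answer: 9456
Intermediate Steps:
o = -13 (o = Add(-10, -3) = -13)
Function('l')(s) = 6 (Function('l')(s) = Add(3, 3) = 6)
Function('g')(Z) = 6
Add(Mul(105, 90), Function('g')(Mul(o, 3))) = Add(Mul(105, 90), 6) = Add(9450, 6) = 9456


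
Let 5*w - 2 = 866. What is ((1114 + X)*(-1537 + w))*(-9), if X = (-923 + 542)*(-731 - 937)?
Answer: 39058669566/5 ≈ 7.8117e+9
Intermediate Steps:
w = 868/5 (w = ⅖ + (⅕)*866 = ⅖ + 866/5 = 868/5 ≈ 173.60)
X = 635508 (X = -381*(-1668) = 635508)
((1114 + X)*(-1537 + w))*(-9) = ((1114 + 635508)*(-1537 + 868/5))*(-9) = (636622*(-6817/5))*(-9) = -4339852174/5*(-9) = 39058669566/5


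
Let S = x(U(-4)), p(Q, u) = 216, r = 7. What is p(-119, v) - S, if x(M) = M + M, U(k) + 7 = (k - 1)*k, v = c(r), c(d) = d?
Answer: 190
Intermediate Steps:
v = 7
U(k) = -7 + k*(-1 + k) (U(k) = -7 + (k - 1)*k = -7 + (-1 + k)*k = -7 + k*(-1 + k))
x(M) = 2*M
S = 26 (S = 2*(-7 + (-4)² - 1*(-4)) = 2*(-7 + 16 + 4) = 2*13 = 26)
p(-119, v) - S = 216 - 1*26 = 216 - 26 = 190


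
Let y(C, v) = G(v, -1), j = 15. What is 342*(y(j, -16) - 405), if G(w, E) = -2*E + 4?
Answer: -136458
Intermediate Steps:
G(w, E) = 4 - 2*E
y(C, v) = 6 (y(C, v) = 4 - 2*(-1) = 4 + 2 = 6)
342*(y(j, -16) - 405) = 342*(6 - 405) = 342*(-399) = -136458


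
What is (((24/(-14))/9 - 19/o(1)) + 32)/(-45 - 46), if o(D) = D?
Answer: -269/1911 ≈ -0.14076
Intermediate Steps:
(((24/(-14))/9 - 19/o(1)) + 32)/(-45 - 46) = (((24/(-14))/9 - 19/1) + 32)/(-45 - 46) = (((24*(-1/14))*(⅑) - 19*1) + 32)/(-91) = ((-12/7*⅑ - 19) + 32)*(-1/91) = ((-4/21 - 19) + 32)*(-1/91) = (-403/21 + 32)*(-1/91) = (269/21)*(-1/91) = -269/1911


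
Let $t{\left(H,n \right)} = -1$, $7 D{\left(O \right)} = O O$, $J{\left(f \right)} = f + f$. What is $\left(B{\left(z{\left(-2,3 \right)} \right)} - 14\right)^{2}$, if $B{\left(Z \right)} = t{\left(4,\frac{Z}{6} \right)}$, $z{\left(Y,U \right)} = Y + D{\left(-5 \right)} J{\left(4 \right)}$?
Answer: $225$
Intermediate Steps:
$J{\left(f \right)} = 2 f$
$D{\left(O \right)} = \frac{O^{2}}{7}$ ($D{\left(O \right)} = \frac{O O}{7} = \frac{O^{2}}{7}$)
$z{\left(Y,U \right)} = \frac{200}{7} + Y$ ($z{\left(Y,U \right)} = Y + \frac{\left(-5\right)^{2}}{7} \cdot 2 \cdot 4 = Y + \frac{1}{7} \cdot 25 \cdot 8 = Y + \frac{25}{7} \cdot 8 = Y + \frac{200}{7} = \frac{200}{7} + Y$)
$B{\left(Z \right)} = -1$
$\left(B{\left(z{\left(-2,3 \right)} \right)} - 14\right)^{2} = \left(-1 - 14\right)^{2} = \left(-15\right)^{2} = 225$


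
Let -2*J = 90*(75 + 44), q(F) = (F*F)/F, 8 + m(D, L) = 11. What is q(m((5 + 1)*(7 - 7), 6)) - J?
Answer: 5358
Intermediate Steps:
m(D, L) = 3 (m(D, L) = -8 + 11 = 3)
q(F) = F (q(F) = F**2/F = F)
J = -5355 (J = -45*(75 + 44) = -45*119 = -1/2*10710 = -5355)
q(m((5 + 1)*(7 - 7), 6)) - J = 3 - 1*(-5355) = 3 + 5355 = 5358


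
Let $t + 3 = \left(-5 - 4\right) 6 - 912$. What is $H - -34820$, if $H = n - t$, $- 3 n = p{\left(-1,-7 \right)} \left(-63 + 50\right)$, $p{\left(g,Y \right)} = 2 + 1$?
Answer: $35802$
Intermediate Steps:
$p{\left(g,Y \right)} = 3$
$n = 13$ ($n = - \frac{3 \left(-63 + 50\right)}{3} = - \frac{3 \left(-13\right)}{3} = \left(- \frac{1}{3}\right) \left(-39\right) = 13$)
$t = -969$ ($t = -3 - \left(912 - \left(-5 - 4\right) 6\right) = -3 - 966 = -969$)
$H = 982$ ($H = 13 - -969 = 13 + 969 = 982$)
$H - -34820 = 982 - -34820 = 982 + 34820 = 35802$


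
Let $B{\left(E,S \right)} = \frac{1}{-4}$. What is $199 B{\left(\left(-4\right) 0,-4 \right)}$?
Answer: $- \frac{199}{4} \approx -49.75$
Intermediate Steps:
$B{\left(E,S \right)} = - \frac{1}{4}$
$199 B{\left(\left(-4\right) 0,-4 \right)} = 199 \left(- \frac{1}{4}\right) = - \frac{199}{4}$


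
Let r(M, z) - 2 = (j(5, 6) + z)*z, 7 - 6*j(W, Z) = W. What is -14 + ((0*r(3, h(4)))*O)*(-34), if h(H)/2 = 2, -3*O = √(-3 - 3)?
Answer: -14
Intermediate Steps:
O = -I*√6/3 (O = -√(-3 - 3)/3 = -I*√6/3 ≈ -0.8165*I)
j(W, Z) = 7/6 - W/6
h(H) = 4 (h(H) = 2*2 = 4)
r(M, z) = 2 + z*(⅓ + z) (r(M, z) = 2 + ((7/6 - ⅙*5) + z)*z = 2 + ((7/6 - ⅚) + z)*z = 2 + (⅓ + z)*z = 2 + z*(⅓ + z))
-14 + ((0*r(3, h(4)))*O)*(-34) = -14 + ((0*(2 + 4² + (⅓)*4))*(-I*√6/3))*(-34) = -14 + ((0*(2 + 16 + 4/3))*(-I*√6/3))*(-34) = -14 + ((0*(58/3))*(-I*√6/3))*(-34) = -14 + (0*(-I*√6/3))*(-34) = -14 + 0*(-34) = -14 + 0 = -14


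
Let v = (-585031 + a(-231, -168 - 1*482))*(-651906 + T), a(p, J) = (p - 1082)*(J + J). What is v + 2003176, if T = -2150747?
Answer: -3144207515281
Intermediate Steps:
a(p, J) = 2*J*(-1082 + p) (a(p, J) = (-1082 + p)*(2*J) = 2*J*(-1082 + p))
v = -3144209518457 (v = (-585031 + 2*(-168 - 1*482)*(-1082 - 231))*(-651906 - 2150747) = (-585031 + 2*(-168 - 482)*(-1313))*(-2802653) = (-585031 + 2*(-650)*(-1313))*(-2802653) = (-585031 + 1706900)*(-2802653) = 1121869*(-2802653) = -3144209518457)
v + 2003176 = -3144209518457 + 2003176 = -3144207515281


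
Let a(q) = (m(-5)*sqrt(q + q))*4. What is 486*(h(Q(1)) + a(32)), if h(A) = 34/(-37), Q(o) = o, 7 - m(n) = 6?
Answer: 558900/37 ≈ 15105.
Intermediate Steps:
m(n) = 1 (m(n) = 7 - 1*6 = 7 - 6 = 1)
h(A) = -34/37 (h(A) = 34*(-1/37) = -34/37)
a(q) = 4*sqrt(2)*sqrt(q) (a(q) = (1*sqrt(q + q))*4 = (1*sqrt(2*q))*4 = (1*(sqrt(2)*sqrt(q)))*4 = (sqrt(2)*sqrt(q))*4 = 4*sqrt(2)*sqrt(q))
486*(h(Q(1)) + a(32)) = 486*(-34/37 + 4*sqrt(2)*sqrt(32)) = 486*(-34/37 + 4*sqrt(2)*(4*sqrt(2))) = 486*(-34/37 + 32) = 486*(1150/37) = 558900/37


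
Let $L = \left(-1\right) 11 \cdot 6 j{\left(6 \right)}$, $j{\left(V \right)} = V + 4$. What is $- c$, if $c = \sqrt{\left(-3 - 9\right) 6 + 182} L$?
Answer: $660 \sqrt{110} \approx 6922.1$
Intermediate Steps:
$j{\left(V \right)} = 4 + V$
$L = -660$ ($L = \left(-1\right) 11 \cdot 6 \left(4 + 6\right) = \left(-11\right) 6 \cdot 10 = \left(-66\right) 10 = -660$)
$c = - 660 \sqrt{110}$ ($c = \sqrt{\left(-3 - 9\right) 6 + 182} \left(-660\right) = \sqrt{\left(-12\right) 6 + 182} \left(-660\right) = \sqrt{-72 + 182} \left(-660\right) = \sqrt{110} \left(-660\right) = - 660 \sqrt{110} \approx -6922.1$)
$- c = - \left(-660\right) \sqrt{110} = 660 \sqrt{110}$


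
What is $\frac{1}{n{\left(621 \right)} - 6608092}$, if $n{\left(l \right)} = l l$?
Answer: $- \frac{1}{6222451} \approx -1.6071 \cdot 10^{-7}$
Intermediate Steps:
$n{\left(l \right)} = l^{2}$
$\frac{1}{n{\left(621 \right)} - 6608092} = \frac{1}{621^{2} - 6608092} = \frac{1}{385641 - 6608092} = \frac{1}{-6222451} = - \frac{1}{6222451}$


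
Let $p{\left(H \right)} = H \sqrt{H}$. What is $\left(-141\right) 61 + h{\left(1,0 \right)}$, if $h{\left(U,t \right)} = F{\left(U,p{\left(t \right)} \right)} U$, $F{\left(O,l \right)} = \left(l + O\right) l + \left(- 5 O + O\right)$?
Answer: $-8605$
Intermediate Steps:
$p{\left(H \right)} = H^{\frac{3}{2}}$
$F{\left(O,l \right)} = - 4 O + l \left(O + l\right)$ ($F{\left(O,l \right)} = \left(O + l\right) l - 4 O = l \left(O + l\right) - 4 O = - 4 O + l \left(O + l\right)$)
$h{\left(U,t \right)} = U \left(t^{3} - 4 U + U t^{\frac{3}{2}}\right)$ ($h{\left(U,t \right)} = \left(\left(t^{\frac{3}{2}}\right)^{2} - 4 U + U t^{\frac{3}{2}}\right) U = \left(t^{3} - 4 U + U t^{\frac{3}{2}}\right) U = U \left(t^{3} - 4 U + U t^{\frac{3}{2}}\right)$)
$\left(-141\right) 61 + h{\left(1,0 \right)} = \left(-141\right) 61 + 1 \left(0^{3} - 4 + 1 \cdot 0^{\frac{3}{2}}\right) = -8601 + 1 \left(0 - 4 + 1 \cdot 0\right) = -8601 + 1 \left(0 - 4 + 0\right) = -8601 + 1 \left(-4\right) = -8601 - 4 = -8605$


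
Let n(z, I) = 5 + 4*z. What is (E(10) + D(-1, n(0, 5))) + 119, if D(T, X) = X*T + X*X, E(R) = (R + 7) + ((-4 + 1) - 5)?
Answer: 148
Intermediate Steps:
E(R) = -1 + R (E(R) = (7 + R) + (-3 - 5) = (7 + R) - 8 = -1 + R)
D(T, X) = X**2 + T*X (D(T, X) = T*X + X**2 = X**2 + T*X)
(E(10) + D(-1, n(0, 5))) + 119 = ((-1 + 10) + (5 + 4*0)*(-1 + (5 + 4*0))) + 119 = (9 + (5 + 0)*(-1 + (5 + 0))) + 119 = (9 + 5*(-1 + 5)) + 119 = (9 + 5*4) + 119 = (9 + 20) + 119 = 29 + 119 = 148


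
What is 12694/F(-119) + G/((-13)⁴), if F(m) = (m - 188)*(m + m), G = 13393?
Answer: 670563136/1043419013 ≈ 0.64266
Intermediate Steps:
F(m) = 2*m*(-188 + m) (F(m) = (-188 + m)*(2*m) = 2*m*(-188 + m))
12694/F(-119) + G/((-13)⁴) = 12694/((2*(-119)*(-188 - 119))) + 13393/((-13)⁴) = 12694/((2*(-119)*(-307))) + 13393/28561 = 12694/73066 + 13393*(1/28561) = 12694*(1/73066) + 13393/28561 = 6347/36533 + 13393/28561 = 670563136/1043419013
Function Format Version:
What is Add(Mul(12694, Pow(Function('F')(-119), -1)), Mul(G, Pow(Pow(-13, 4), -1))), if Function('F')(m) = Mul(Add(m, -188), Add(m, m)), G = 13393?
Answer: Rational(670563136, 1043419013) ≈ 0.64266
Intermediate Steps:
Function('F')(m) = Mul(2, m, Add(-188, m)) (Function('F')(m) = Mul(Add(-188, m), Mul(2, m)) = Mul(2, m, Add(-188, m)))
Add(Mul(12694, Pow(Function('F')(-119), -1)), Mul(G, Pow(Pow(-13, 4), -1))) = Add(Mul(12694, Pow(Mul(2, -119, Add(-188, -119)), -1)), Mul(13393, Pow(Pow(-13, 4), -1))) = Add(Mul(12694, Pow(Mul(2, -119, -307), -1)), Mul(13393, Pow(28561, -1))) = Add(Mul(12694, Pow(73066, -1)), Mul(13393, Rational(1, 28561))) = Add(Mul(12694, Rational(1, 73066)), Rational(13393, 28561)) = Add(Rational(6347, 36533), Rational(13393, 28561)) = Rational(670563136, 1043419013)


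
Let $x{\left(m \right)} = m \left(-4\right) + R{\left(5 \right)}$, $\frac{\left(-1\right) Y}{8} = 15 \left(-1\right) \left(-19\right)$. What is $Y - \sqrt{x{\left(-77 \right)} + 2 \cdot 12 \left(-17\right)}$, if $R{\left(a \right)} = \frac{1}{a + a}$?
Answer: $-2280 - \frac{3 i \sqrt{1110}}{10} \approx -2280.0 - 9.995 i$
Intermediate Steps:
$Y = -2280$ ($Y = - 8 \cdot 15 \left(-1\right) \left(-19\right) = - 8 \left(\left(-15\right) \left(-19\right)\right) = \left(-8\right) 285 = -2280$)
$R{\left(a \right)} = \frac{1}{2 a}$
$x{\left(m \right)} = \frac{1}{10} - 4 m$ ($x{\left(m \right)} = m \left(-4\right) + \frac{1}{2 \cdot 5} = - 4 m + \frac{1}{2} \cdot \frac{1}{5} = - 4 m + \frac{1}{10} = \frac{1}{10} - 4 m$)
$Y - \sqrt{x{\left(-77 \right)} + 2 \cdot 12 \left(-17\right)} = -2280 - \sqrt{\left(\frac{1}{10} - -308\right) + 2 \cdot 12 \left(-17\right)} = -2280 - \sqrt{\left(\frac{1}{10} + 308\right) + 24 \left(-17\right)} = -2280 - \sqrt{\frac{3081}{10} - 408} = -2280 - \sqrt{- \frac{999}{10}} = -2280 - \frac{3 i \sqrt{1110}}{10}$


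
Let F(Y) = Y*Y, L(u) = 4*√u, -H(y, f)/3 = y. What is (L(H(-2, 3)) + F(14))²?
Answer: 38512 + 1568*√6 ≈ 42353.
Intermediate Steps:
H(y, f) = -3*y
F(Y) = Y²
(L(H(-2, 3)) + F(14))² = (4*√(-3*(-2)) + 14²)² = (4*√6 + 196)² = (196 + 4*√6)²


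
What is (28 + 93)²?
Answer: 14641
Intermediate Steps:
(28 + 93)² = 121² = 14641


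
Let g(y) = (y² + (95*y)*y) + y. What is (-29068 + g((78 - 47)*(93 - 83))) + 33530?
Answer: 9230372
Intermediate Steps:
g(y) = y + 96*y² (g(y) = (y² + 95*y²) + y = 96*y² + y = y + 96*y²)
(-29068 + g((78 - 47)*(93 - 83))) + 33530 = (-29068 + ((78 - 47)*(93 - 83))*(1 + 96*((78 - 47)*(93 - 83)))) + 33530 = (-29068 + (31*10)*(1 + 96*(31*10))) + 33530 = (-29068 + 310*(1 + 96*310)) + 33530 = (-29068 + 310*(1 + 29760)) + 33530 = (-29068 + 310*29761) + 33530 = (-29068 + 9225910) + 33530 = 9196842 + 33530 = 9230372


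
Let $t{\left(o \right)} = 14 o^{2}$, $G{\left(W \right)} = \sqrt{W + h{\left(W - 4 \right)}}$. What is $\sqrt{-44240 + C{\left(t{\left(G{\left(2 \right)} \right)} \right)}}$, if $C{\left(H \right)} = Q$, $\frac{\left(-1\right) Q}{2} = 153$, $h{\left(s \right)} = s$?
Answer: $i \sqrt{44546} \approx 211.06 i$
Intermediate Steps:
$G{\left(W \right)} = \sqrt{-4 + 2 W}$ ($G{\left(W \right)} = \sqrt{W + \left(W - 4\right)} = \sqrt{W + \left(-4 + W\right)} = \sqrt{-4 + 2 W}$)
$Q = -306$ ($Q = \left(-2\right) 153 = -306$)
$C{\left(H \right)} = -306$
$\sqrt{-44240 + C{\left(t{\left(G{\left(2 \right)} \right)} \right)}} = \sqrt{-44240 - 306} = \sqrt{-44546} = i \sqrt{44546}$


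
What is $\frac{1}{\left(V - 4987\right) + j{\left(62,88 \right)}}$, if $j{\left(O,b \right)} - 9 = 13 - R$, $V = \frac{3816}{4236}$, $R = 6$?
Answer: $- \frac{353}{1754445} \approx -0.0002012$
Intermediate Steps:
$V = \frac{318}{353}$ ($V = 3816 \cdot \frac{1}{4236} = \frac{318}{353} \approx 0.90085$)
$j{\left(O,b \right)} = 16$ ($j{\left(O,b \right)} = 9 + \left(13 - 6\right) = 9 + 7 = 16$)
$\frac{1}{\left(V - 4987\right) + j{\left(62,88 \right)}} = \frac{1}{\left(\frac{318}{353} - 4987\right) + 16} = \frac{1}{- \frac{1760093}{353} + 16} = \frac{1}{- \frac{1754445}{353}} = - \frac{353}{1754445}$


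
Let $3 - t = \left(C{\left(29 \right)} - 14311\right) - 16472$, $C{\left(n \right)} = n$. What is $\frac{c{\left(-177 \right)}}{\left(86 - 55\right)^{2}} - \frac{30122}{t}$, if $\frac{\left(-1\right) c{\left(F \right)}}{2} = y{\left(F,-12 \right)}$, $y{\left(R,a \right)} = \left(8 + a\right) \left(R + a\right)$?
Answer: $- \frac{75451826}{29557477} \approx -2.5527$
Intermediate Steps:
$t = 30757$ ($t = 3 - \left(\left(29 - 14311\right) - 16472\right) = 3 - \left(-14282 - 16472\right) = 3 - -30754 = 3 + 30754 = 30757$)
$c{\left(F \right)} = -96 + 8 F$ ($c{\left(F \right)} = - 2 \left(\left(-12\right)^{2} + 8 F + 8 \left(-12\right) + F \left(-12\right)\right) = - 2 \left(144 + 8 F - 96 - 12 F\right) = - 2 \left(48 - 4 F\right) = -96 + 8 F$)
$\frac{c{\left(-177 \right)}}{\left(86 - 55\right)^{2}} - \frac{30122}{t} = \frac{-96 + 8 \left(-177\right)}{\left(86 - 55\right)^{2}} - \frac{30122}{30757} = \frac{-96 - 1416}{31^{2}} - \frac{30122}{30757} = - \frac{1512}{961} - \frac{30122}{30757} = - \frac{75451826}{29557477}$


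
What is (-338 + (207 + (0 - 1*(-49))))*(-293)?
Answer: 24026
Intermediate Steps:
(-338 + (207 + (0 - 1*(-49))))*(-293) = (-338 + (207 + (0 + 49)))*(-293) = (-338 + (207 + 49))*(-293) = (-338 + 256)*(-293) = -82*(-293) = 24026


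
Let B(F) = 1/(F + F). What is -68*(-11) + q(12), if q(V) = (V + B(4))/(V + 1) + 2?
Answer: 78097/104 ≈ 750.93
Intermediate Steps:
B(F) = 1/(2*F)
q(V) = 2 + (⅛ + V)/(1 + V) (q(V) = (V + (½)/4)/(V + 1) + 2 = (V + (½)*(¼))/(1 + V) + 2 = (V + ⅛)/(1 + V) + 2 = (⅛ + V)/(1 + V) + 2 = 2 + (⅛ + V)/(1 + V))
-68*(-11) + q(12) = -68*(-11) + (17 + 24*12)/(8*(1 + 12)) = 748 + (⅛)*(17 + 288)/13 = 748 + (⅛)*(1/13)*305 = 748 + 305/104 = 78097/104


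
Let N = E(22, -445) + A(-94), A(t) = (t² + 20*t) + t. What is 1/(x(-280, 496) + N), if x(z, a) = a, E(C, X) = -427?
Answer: 1/6931 ≈ 0.00014428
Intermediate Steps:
A(t) = t² + 21*t
N = 6435 (N = -427 - 94*(21 - 94) = -427 - 94*(-73) = -427 + 6862 = 6435)
1/(x(-280, 496) + N) = 1/(496 + 6435) = 1/6931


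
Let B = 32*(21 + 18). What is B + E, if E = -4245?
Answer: -2997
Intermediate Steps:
B = 1248 (B = 32*39 = 1248)
B + E = 1248 - 4245 = -2997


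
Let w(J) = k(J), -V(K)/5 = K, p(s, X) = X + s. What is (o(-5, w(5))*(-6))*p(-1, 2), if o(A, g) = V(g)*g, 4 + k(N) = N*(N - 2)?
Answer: 3630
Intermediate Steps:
V(K) = -5*K
k(N) = -4 + N*(-2 + N) (k(N) = -4 + N*(N - 2) = -4 + N*(-2 + N))
w(J) = -4 + J² - 2*J
o(A, g) = -5*g² (o(A, g) = (-5*g)*g = -5*g²)
(o(-5, w(5))*(-6))*p(-1, 2) = (-5*(-4 + 5² - 2*5)²*(-6))*(2 - 1) = (-5*(-4 + 25 - 10)²*(-6))*1 = (-5*11²*(-6))*1 = (-5*121*(-6))*1 = -605*(-6)*1 = 3630*1 = 3630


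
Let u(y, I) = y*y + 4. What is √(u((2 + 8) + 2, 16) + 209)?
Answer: √357 ≈ 18.894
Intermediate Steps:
u(y, I) = 4 + y² (u(y, I) = y² + 4 = 4 + y²)
√(u((2 + 8) + 2, 16) + 209) = √((4 + ((2 + 8) + 2)²) + 209) = √((4 + (10 + 2)²) + 209) = √((4 + 12²) + 209) = √((4 + 144) + 209) = √(148 + 209) = √357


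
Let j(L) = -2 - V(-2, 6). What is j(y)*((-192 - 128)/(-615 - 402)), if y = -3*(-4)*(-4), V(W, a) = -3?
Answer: 320/1017 ≈ 0.31465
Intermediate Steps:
y = -48 (y = 12*(-4) = -48)
j(L) = 1 (j(L) = -2 - 1*(-3) = -2 + 3 = 1)
j(y)*((-192 - 128)/(-615 - 402)) = 1*((-192 - 128)/(-615 - 402)) = 1*(-320/(-1017)) = 1*(-320*(-1/1017)) = 1*(320/1017) = 320/1017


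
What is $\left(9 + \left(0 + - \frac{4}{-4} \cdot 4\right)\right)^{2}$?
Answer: $169$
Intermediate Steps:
$\left(9 + \left(0 + - \frac{4}{-4} \cdot 4\right)\right)^{2} = \left(9 + \left(0 + \left(-4\right) \left(- \frac{1}{4}\right) 4\right)\right)^{2} = \left(9 + \left(0 + 1 \cdot 4\right)\right)^{2} = \left(9 + \left(0 + 4\right)\right)^{2} = \left(9 + 4\right)^{2} = 13^{2} = 169$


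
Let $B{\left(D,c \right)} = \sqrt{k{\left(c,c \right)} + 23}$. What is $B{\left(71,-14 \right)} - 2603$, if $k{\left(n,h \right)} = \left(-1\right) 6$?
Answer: $-2603 + \sqrt{17} \approx -2598.9$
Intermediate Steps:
$k{\left(n,h \right)} = -6$
$B{\left(D,c \right)} = \sqrt{17}$ ($B{\left(D,c \right)} = \sqrt{-6 + 23} = \sqrt{17}$)
$B{\left(71,-14 \right)} - 2603 = \sqrt{17} - 2603 = -2603 + \sqrt{17}$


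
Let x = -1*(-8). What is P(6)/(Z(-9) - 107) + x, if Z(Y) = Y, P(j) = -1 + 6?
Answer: 923/116 ≈ 7.9569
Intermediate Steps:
P(j) = 5
x = 8
P(6)/(Z(-9) - 107) + x = 5/(-9 - 107) + 8 = 5/(-116) + 8 = 5*(-1/116) + 8 = -5/116 + 8 = 923/116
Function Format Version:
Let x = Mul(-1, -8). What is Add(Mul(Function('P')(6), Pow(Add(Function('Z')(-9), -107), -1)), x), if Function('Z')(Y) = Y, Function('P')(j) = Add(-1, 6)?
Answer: Rational(923, 116) ≈ 7.9569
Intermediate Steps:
Function('P')(j) = 5
x = 8
Add(Mul(Function('P')(6), Pow(Add(Function('Z')(-9), -107), -1)), x) = Add(Mul(5, Pow(Add(-9, -107), -1)), 8) = Add(Mul(5, Pow(-116, -1)), 8) = Add(Mul(5, Rational(-1, 116)), 8) = Add(Rational(-5, 116), 8) = Rational(923, 116)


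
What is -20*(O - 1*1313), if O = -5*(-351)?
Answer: -8840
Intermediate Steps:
O = 1755
-20*(O - 1*1313) = -20*(1755 - 1*1313) = -20*(1755 - 1313) = -20*442 = -8840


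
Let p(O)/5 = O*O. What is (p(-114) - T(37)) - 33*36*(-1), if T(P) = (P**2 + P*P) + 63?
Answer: 63367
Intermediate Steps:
T(P) = 63 + 2*P**2 (T(P) = (P**2 + P**2) + 63 = 2*P**2 + 63 = 63 + 2*P**2)
p(O) = 5*O**2 (p(O) = 5*(O*O) = 5*O**2)
(p(-114) - T(37)) - 33*36*(-1) = (5*(-114)**2 - (63 + 2*37**2)) - 33*36*(-1) = (5*12996 - (63 + 2*1369)) - 1188*(-1) = (64980 - (63 + 2738)) - 1*(-1188) = (64980 - 1*2801) + 1188 = (64980 - 2801) + 1188 = 62179 + 1188 = 63367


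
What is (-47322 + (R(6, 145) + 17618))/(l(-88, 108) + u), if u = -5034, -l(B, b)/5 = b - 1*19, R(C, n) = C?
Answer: 29698/5479 ≈ 5.4203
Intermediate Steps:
l(B, b) = 95 - 5*b (l(B, b) = -5*(b - 1*19) = -5*(b - 19) = -5*(-19 + b) = 95 - 5*b)
(-47322 + (R(6, 145) + 17618))/(l(-88, 108) + u) = (-47322 + (6 + 17618))/((95 - 5*108) - 5034) = (-47322 + 17624)/((95 - 540) - 5034) = -29698/(-445 - 5034) = -29698/(-5479) = -29698*(-1/5479) = 29698/5479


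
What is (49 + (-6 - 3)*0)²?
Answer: 2401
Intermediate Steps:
(49 + (-6 - 3)*0)² = (49 - 9*0)² = (49 + 0)² = 49² = 2401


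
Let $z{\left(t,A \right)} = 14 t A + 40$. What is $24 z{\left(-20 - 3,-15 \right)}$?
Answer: $116880$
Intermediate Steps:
$z{\left(t,A \right)} = 40 + 14 A t$ ($z{\left(t,A \right)} = 14 A t + 40 = 40 + 14 A t$)
$24 z{\left(-20 - 3,-15 \right)} = 24 \left(40 + 14 \left(-15\right) \left(-20 - 3\right)\right) = 24 \left(40 + 14 \left(-15\right) \left(-23\right)\right) = 24 \left(40 + 4830\right) = 24 \cdot 4870 = 116880$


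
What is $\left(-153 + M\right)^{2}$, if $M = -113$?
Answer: $70756$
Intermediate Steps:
$\left(-153 + M\right)^{2} = \left(-153 - 113\right)^{2} = \left(-266\right)^{2} = 70756$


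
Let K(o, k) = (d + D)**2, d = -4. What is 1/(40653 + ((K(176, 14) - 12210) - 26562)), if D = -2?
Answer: 1/1917 ≈ 0.00052165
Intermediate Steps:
K(o, k) = 36 (K(o, k) = (-4 - 2)**2 = (-6)**2 = 36)
1/(40653 + ((K(176, 14) - 12210) - 26562)) = 1/(40653 + ((36 - 12210) - 26562)) = 1/(40653 + (-12174 - 26562)) = 1/(40653 - 38736) = 1/1917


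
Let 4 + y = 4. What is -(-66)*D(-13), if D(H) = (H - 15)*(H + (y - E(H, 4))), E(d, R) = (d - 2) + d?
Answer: -27720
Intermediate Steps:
y = 0 (y = -4 + 4 = 0)
E(d, R) = -2 + 2*d (E(d, R) = (-2 + d) + d = -2 + 2*d)
D(H) = (-15 + H)*(2 - H) (D(H) = (H - 15)*(H + (0 - (-2 + 2*H))) = (-15 + H)*(H + (0 + (2 - 2*H))) = (-15 + H)*(H + (2 - 2*H)) = (-15 + H)*(2 - H))
-(-66)*D(-13) = -(-66)*(-30 - 1*(-13)² + 17*(-13)) = -(-66)*(-30 - 1*169 - 221) = -(-66)*(-30 - 169 - 221) = -(-66)*(-420) = -66*420 = -27720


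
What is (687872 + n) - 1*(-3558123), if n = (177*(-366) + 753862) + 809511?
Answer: 5744586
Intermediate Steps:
n = 1498591 (n = (-64782 + 753862) + 809511 = 689080 + 809511 = 1498591)
(687872 + n) - 1*(-3558123) = (687872 + 1498591) - 1*(-3558123) = 2186463 + 3558123 = 5744586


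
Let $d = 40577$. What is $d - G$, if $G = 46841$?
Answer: $-6264$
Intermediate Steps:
$d - G = 40577 - 46841 = -6264$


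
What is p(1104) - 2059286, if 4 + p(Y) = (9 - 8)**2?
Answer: -2059289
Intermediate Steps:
p(Y) = -3 (p(Y) = -4 + (9 - 8)**2 = -4 + 1**2 = -4 + 1 = -3)
p(1104) - 2059286 = -3 - 2059286 = -2059289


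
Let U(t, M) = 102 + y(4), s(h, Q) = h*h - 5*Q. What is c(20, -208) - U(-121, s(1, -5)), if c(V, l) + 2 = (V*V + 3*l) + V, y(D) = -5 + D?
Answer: -307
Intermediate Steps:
s(h, Q) = h² - 5*Q
c(V, l) = -2 + V + V² + 3*l (c(V, l) = -2 + ((V*V + 3*l) + V) = -2 + ((V² + 3*l) + V) = -2 + (V + V² + 3*l) = -2 + V + V² + 3*l)
U(t, M) = 101 (U(t, M) = 102 + (-5 + 4) = 102 - 1 = 101)
c(20, -208) - U(-121, s(1, -5)) = (-2 + 20 + 20² + 3*(-208)) - 1*101 = (-2 + 20 + 400 - 624) - 101 = -206 - 101 = -307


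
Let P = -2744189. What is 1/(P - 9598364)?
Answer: -1/12342553 ≈ -8.1021e-8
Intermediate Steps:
1/(P - 9598364) = 1/(-2744189 - 9598364) = 1/(-12342553) = -1/12342553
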